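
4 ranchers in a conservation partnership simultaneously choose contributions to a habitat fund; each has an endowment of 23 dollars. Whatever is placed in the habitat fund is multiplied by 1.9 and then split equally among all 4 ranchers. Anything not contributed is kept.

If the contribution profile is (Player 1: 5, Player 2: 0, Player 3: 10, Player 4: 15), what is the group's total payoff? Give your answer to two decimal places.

Total contributed: 5 + 0 + 10 + 15 = 30; total kept: 4 × 23 − 30 = 62.
The habitat fund pays out 1.9 × 30 = 57.00 in aggregate.
Group total = 62 + 57.00 = 119.00.

119.00 dollars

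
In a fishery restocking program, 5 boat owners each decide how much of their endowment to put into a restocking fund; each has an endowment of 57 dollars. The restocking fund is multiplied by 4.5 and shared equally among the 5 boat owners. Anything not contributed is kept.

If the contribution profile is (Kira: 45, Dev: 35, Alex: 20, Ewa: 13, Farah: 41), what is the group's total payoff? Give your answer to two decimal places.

824.00 dollars

Total contributed: 45 + 35 + 20 + 13 + 41 = 154; total kept: 5 × 57 − 154 = 131.
The restocking fund pays out 4.5 × 154 = 693.00 in aggregate.
Group total = 131 + 693.00 = 824.00.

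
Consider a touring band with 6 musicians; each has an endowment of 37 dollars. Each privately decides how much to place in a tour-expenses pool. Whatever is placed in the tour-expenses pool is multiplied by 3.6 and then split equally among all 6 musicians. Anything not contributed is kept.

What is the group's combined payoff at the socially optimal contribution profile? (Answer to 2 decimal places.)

799.20 dollars

Each contributed unit returns 3.600 to the group as a whole (0.6000 to each of 6 players), which exceeds 1, so the social optimum is full contribution: group total = 3.600 × 222 = 799.20.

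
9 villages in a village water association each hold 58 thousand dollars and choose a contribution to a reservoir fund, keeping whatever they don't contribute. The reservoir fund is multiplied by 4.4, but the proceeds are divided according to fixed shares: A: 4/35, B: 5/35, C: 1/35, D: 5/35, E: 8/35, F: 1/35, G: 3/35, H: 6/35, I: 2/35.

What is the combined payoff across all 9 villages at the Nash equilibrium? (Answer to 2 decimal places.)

Each unit j contributes comes back to j as 4.4 × (j's share), so j prefers to contribute only if that share exceeds 1/4.4 = 0.2273; otherwise keeping the unit dominates.
The only share above 0.2273 is E's 8/35, contributing 58; the remaining 8 contribute 0. Total contributed: 58.
The reservoir fund pays out 4.4 × 58 = 255.20 in total (split across the unequal shares, but the aggregate is all that matters for the group sum).
The 8 free-riders keep 58 each, adding 464. Group total = 464 + 255.20 = 719.20.

719.20 thousand dollars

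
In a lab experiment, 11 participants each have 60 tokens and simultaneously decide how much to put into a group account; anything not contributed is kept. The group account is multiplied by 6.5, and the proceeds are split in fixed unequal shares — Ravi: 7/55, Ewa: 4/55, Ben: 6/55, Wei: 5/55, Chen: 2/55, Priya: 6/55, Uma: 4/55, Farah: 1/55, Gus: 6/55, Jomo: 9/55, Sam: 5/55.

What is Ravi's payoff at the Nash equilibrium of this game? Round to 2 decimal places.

109.64 tokens

Player j's private return per contributed unit is 6.5 × (j's share). Contributing is weakly dominant for j when that share is at least 1/6.5 = 0.1538, and contributing 0 is dominant otherwise.
The only share above 0.1538 is Jomo's 9/55, contributing 60; the remaining 10 contribute 0. Total contributed: 60.
Ravi keeps 60 and receives 6.5 × 60 × 7/55 = 49.64 from the group account, for a payoff of 109.64.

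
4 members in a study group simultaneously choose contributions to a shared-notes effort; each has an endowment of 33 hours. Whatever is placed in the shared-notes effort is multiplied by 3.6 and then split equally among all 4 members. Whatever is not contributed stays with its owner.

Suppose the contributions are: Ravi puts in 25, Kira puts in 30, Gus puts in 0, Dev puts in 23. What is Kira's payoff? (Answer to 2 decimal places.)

Total contributed: 25 + 30 + 0 + 23 = 78.
Each receives 3.6 × 78 / 4 = 70.20 from the shared-notes effort.
Kira keeps 33 − 30 = 3, so Kira's payoff is 3 + 70.20 = 73.20.

73.20 hours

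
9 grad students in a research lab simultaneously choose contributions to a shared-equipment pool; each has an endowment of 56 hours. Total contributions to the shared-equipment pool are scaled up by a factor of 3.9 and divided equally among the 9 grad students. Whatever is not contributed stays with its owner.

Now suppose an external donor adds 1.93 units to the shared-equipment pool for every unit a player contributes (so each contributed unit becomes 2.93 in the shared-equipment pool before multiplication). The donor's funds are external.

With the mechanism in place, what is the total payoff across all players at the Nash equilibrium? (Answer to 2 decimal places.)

5759.21 hours

With the mechanism, a contributed unit returns 3.9 × 2.93 / 9 = 1.2697 per unit of net cost to the contributor — now above 1 — so contributing fully is weakly dominant for every player.
So the Nash equilibrium is full contribution by all 9; the group earns 3.9 × 2.93 × 504 = 5759.21.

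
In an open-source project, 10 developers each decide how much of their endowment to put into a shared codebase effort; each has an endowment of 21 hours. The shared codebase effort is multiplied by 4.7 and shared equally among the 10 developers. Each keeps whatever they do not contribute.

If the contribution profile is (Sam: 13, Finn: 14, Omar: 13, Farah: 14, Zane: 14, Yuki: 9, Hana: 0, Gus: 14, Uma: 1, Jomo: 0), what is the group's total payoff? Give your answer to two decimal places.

550.40 hours

Total contributed: 13 + 14 + 13 + 14 + 14 + 9 + 0 + 14 + 1 + 0 = 92; total kept: 10 × 21 − 92 = 118.
The shared codebase effort pays out 4.7 × 92 = 432.40 in aggregate.
Group total = 118 + 432.40 = 550.40.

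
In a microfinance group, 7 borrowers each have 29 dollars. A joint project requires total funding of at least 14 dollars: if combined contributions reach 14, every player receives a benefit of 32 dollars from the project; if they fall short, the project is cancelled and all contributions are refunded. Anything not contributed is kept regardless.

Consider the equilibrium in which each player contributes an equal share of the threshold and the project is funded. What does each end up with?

59 dollars

Equal share of the threshold: 14/7 = 2.
At this profile no one gains by cutting their contribution: any cut drops the total below 14, the project is cancelled, contributions are refunded, and the deviator ends with 29, which is less than 29 − 2 + 32 = 59. Contributing more than 2 just wastes the excess. So contributing exactly 2 is a best response.
Each player's payoff: 29 − 2 + 32 = 59.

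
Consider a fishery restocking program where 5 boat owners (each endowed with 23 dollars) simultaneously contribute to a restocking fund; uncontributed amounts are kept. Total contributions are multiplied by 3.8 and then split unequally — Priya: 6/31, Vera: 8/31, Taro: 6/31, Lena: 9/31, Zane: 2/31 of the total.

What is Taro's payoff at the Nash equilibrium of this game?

39.92 dollars

Player j's private return per contributed unit is 3.8 × (j's share). Contributing is weakly dominant for j when that share is at least 1/3.8 = 0.2632, and contributing 0 is dominant otherwise.
Lena alone (share 9/31) is above the threshold, contributing 23; the remaining 4 contribute 0. Total contributed: 23.
Taro keeps 23 and receives 3.8 × 23 × 6/31 = 16.92 from the restocking fund, for a payoff of 39.92.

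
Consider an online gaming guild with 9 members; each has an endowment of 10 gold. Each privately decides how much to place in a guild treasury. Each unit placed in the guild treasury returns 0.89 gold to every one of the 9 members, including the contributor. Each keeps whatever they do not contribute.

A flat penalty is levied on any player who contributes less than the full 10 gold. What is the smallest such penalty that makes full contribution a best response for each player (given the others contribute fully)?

Given the others contribute fully, the best deviation is to contribute 0 (any partial contribution still incurs the fine and gives up units whose private return 0.89 is below 1).
Deviating from 10 to 0 saves 10 gold but forfeits the deviator's share of the drop in the guild treasury: 0.89 × 10 = 8.90.
So the deviation gain is 10 − 8.90 = 1.10, and the fine must be at least 1.10 gold to wipe it out.

1.10 gold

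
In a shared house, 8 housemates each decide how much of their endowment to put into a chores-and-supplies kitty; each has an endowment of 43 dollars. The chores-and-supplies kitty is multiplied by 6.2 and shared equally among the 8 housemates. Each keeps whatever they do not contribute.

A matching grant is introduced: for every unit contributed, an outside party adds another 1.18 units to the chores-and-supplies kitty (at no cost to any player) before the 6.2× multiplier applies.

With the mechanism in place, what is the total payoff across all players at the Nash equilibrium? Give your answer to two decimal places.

The effective private return per unit is now 6.2 × 2.18 / 8 = 1.6895 > 1, so every player's dominant strategy flips to full contribution.
At the Nash equilibrium everyone contributes 43. Group total payoff = 6.2 × 2.18 × 344 = 4649.50.

4649.50 dollars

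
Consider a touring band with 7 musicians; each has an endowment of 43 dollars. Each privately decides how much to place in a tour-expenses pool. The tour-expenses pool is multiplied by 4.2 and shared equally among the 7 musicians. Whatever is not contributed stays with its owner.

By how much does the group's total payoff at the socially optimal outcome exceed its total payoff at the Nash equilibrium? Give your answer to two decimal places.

963.20 dollars

Each contributed unit returns 4.2/7 = 0.6000 to its contributor — below 1 — so contributing 0 is dominant for every player. At the Nash equilibrium everyone keeps their 43, and the group total is 7 × 43 = 301.
Each contributed unit returns 4.200 to the group as a whole (0.6000 to each of 7 players), which exceeds 1, so the social optimum is full contribution: group total = 4.200 × 301 = 1264.20.
Efficiency loss = 1264.20 − 301 = 963.20.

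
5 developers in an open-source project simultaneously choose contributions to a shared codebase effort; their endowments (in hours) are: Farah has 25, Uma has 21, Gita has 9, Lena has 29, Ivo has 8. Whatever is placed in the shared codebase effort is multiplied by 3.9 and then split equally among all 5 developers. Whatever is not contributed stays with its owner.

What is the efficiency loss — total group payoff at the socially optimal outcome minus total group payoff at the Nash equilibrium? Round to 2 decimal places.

The private return per contributed unit is 3.9/5 = 0.7800 < 1 for every player regardless of endowment, so the Nash equilibrium is zero contribution and the group total is Σ E_j = 25 + 21 + 9 + 29 + 8 = 92.
Each contributed unit returns 3.900 to the group, so the social optimum is full contribution by everyone: group total = 3.900 × 92 = 358.80.
Efficiency loss = (3.900 − 1) × 92 = 266.80.

266.80 hours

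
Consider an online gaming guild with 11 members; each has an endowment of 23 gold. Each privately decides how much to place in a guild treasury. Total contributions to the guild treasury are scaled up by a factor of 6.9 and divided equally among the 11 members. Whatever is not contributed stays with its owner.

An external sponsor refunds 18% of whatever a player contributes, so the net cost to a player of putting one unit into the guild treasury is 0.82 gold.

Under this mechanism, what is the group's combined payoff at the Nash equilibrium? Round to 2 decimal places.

253.00 gold

Even with the mechanism, each unit contributed returns only (6.9/11) / 0.82 = 0.7650 per unit of net cost, so contributing nothing is still dominant.
Everyone keeps their endowment and the group total is 11 × 23 = 253.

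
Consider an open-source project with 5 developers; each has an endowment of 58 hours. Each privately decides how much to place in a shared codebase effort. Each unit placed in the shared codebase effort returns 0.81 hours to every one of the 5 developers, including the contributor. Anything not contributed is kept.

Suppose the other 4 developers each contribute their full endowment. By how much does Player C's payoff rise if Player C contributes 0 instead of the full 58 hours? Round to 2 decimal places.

11.02 hours

Switching from a contribution of 58 to 0 lets Player C keep an extra 58 hours, but lowers the shared codebase effort by 58, which costs Player C their own share of that drop: 0.81 × 58 = 46.98.
Net gain = 58 − 46.98 = 11.02. The private return per contributed unit (0.81) is below 1, so free-riding is indeed the best response regardless of what the others do.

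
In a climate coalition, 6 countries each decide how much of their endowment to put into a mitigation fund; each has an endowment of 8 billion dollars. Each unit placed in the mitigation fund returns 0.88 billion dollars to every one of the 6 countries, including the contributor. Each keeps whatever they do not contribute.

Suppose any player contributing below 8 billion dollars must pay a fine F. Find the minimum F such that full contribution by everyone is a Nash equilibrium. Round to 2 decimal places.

0.96 billion dollars

Given the others contribute fully, the best deviation is to contribute 0 (any partial contribution still incurs the fine and gives up units whose private return 0.88 is below 1).
Deviating from 8 to 0 saves 8 billion dollars but forfeits the deviator's share of the drop in the mitigation fund: 0.88 × 8 = 7.04.
So the deviation gain is 8 − 7.04 = 0.96, and the fine must be at least 0.96 billion dollars to wipe it out.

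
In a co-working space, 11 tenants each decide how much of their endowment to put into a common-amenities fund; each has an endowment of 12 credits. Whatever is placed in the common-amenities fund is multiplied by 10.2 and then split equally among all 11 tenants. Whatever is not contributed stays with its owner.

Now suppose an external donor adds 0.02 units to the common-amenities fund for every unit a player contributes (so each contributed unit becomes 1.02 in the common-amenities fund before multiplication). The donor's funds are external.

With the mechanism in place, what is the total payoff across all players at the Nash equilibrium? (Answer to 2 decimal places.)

132.00 credits

The effective private return is 10.2 × 1.02 / 11 = 0.9458, which is still under 1, so the mechanism doesn't change anyone's dominant strategy: zero contribution.
Everyone keeps their endowment and the group total is 11 × 12 = 132.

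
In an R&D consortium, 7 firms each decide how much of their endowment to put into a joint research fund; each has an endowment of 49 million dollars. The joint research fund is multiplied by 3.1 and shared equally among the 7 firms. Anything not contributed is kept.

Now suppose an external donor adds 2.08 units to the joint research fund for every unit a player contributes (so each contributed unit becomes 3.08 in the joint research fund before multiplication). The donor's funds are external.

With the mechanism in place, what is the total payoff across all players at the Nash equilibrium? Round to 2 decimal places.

3274.96 million dollars

Under the mechanism each unit contributed yields 3.1 × 3.08 / 7 = 1.3640 back to its contributor per unit of net cost, which exceeds 1, making full contribution the dominant choice for everyone.
So the Nash equilibrium is full contribution by all 7; the group earns 3.1 × 3.08 × 343 = 3274.96.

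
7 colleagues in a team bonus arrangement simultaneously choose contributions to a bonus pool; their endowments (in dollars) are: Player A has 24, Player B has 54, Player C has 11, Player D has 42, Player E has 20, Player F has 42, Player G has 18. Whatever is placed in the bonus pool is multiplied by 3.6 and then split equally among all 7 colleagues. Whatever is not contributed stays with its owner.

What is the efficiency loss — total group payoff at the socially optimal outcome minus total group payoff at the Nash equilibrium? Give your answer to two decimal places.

The private return per contributed unit is 3.6/7 = 0.5143 < 1 for every player regardless of endowment, so the Nash equilibrium is zero contribution and the group total is Σ E_j = 24 + 54 + 11 + 42 + 20 + 42 + 18 = 211.
Each contributed unit returns 3.600 to the group, so the social optimum is full contribution by everyone: group total = 3.600 × 211 = 759.60.
Efficiency loss = (3.600 − 1) × 211 = 548.60.

548.60 dollars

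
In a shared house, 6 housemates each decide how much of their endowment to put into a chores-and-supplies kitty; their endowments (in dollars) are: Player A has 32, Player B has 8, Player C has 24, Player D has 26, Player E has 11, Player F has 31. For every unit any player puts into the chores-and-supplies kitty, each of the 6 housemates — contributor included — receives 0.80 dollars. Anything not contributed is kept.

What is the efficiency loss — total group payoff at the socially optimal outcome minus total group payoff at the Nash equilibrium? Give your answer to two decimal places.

The private return per contributed unit is 0.80 < 1 for everyone, so the Nash equilibrium is zero contribution and the group total is Σ E_j = 32 + 8 + 24 + 26 + 11 + 31 = 132.
Each contributed unit returns 4.800 to the group, so the social optimum is full contribution by everyone: group total = 4.800 × 132 = 633.60.
Efficiency loss = (4.800 − 1) × 132 = 501.60.

501.60 dollars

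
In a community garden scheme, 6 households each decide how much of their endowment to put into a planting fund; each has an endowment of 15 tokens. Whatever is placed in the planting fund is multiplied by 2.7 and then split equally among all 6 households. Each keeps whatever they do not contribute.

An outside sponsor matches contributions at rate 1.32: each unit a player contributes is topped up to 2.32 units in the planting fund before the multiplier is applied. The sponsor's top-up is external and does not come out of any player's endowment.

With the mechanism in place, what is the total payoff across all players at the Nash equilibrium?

With the mechanism, a contributed unit returns 2.7 × 2.32 / 6 = 1.0440 per unit of net cost to the contributor — now above 1 — so contributing fully is weakly dominant for every player.
At the Nash equilibrium everyone contributes 15. Group total payoff = 2.7 × 2.32 × 90 = 563.76.

563.76 tokens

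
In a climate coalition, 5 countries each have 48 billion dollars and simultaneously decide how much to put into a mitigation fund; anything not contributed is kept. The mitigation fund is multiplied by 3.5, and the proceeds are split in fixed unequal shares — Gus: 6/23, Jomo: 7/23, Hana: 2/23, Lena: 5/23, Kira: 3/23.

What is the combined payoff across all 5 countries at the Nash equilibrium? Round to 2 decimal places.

360.00 billion dollars

Player j's private return per contributed unit is 3.5 × (j's share). Contributing is weakly dominant for j when that share is at least 1/3.5 = 0.2857, and contributing 0 is dominant otherwise.
Jomo alone (share 7/23) is above the threshold, contributing 48; the remaining 4 contribute 0. Total contributed: 48.
The mitigation fund pays out 3.5 × 48 = 168.00 in total (split across the unequal shares, but the aggregate is all that matters for the group sum).
The 4 free-riders keep 48 each, adding 192. Group total = 192 + 168.00 = 360.00.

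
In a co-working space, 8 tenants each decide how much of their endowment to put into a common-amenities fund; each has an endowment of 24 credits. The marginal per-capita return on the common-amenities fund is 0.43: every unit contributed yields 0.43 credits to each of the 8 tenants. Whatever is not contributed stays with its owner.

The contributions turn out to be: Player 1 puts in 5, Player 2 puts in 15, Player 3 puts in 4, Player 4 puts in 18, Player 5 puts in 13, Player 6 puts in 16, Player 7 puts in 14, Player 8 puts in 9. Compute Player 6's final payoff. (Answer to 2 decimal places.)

Total contributed: 5 + 15 + 4 + 18 + 13 + 16 + 14 + 9 = 94.
Each receives 0.43 × 94 = 40.42 from the common-amenities fund.
Player 6 keeps 24 − 16 = 8, so Player 6's payoff is 8 + 40.42 = 48.42.

48.42 credits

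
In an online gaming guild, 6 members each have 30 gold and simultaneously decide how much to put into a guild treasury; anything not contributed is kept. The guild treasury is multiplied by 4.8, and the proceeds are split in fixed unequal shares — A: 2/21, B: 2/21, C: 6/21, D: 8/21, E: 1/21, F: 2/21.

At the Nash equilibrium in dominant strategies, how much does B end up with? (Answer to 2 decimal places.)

Player j's private return per contributed unit is 4.8 × (j's share). Contributing is weakly dominant for j when that share is at least 1/4.8 = 0.2083, and contributing 0 is dominant otherwise.
C and D are above the threshold, contributing 30 each; the remaining 4 contribute 0. Total contributed: 60.
B keeps 30 and receives 4.8 × 60 × 2/21 = 27.43 from the guild treasury, for a payoff of 57.43.

57.43 gold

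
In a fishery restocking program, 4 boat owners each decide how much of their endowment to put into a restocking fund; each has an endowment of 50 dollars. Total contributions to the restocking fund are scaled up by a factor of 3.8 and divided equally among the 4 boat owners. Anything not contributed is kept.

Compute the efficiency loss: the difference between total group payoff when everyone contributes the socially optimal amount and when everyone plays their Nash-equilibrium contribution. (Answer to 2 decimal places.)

560.00 dollars

Each contributed unit returns 3.8/4 = 0.9500 to its contributor — below 1 — so contributing 0 is dominant for every player. At the Nash equilibrium everyone keeps their 50, and the group total is 4 × 50 = 200.
Each contributed unit returns 3.800 to the group as a whole (0.9500 to each of 4 players), which exceeds 1, so the social optimum is full contribution: group total = 3.800 × 200 = 760.00.
Efficiency loss = 760.00 − 200 = 560.00.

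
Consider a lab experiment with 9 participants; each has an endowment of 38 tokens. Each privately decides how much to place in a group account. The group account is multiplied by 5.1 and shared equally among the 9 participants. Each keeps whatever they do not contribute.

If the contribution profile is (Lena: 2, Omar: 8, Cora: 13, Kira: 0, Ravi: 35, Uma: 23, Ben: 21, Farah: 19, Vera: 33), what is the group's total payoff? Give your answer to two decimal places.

973.40 tokens

Total contributed: 2 + 8 + 13 + 0 + 35 + 23 + 21 + 19 + 33 = 154; total kept: 9 × 38 − 154 = 188.
The group account pays out 5.1 × 154 = 785.40 in aggregate.
Group total = 188 + 785.40 = 973.40.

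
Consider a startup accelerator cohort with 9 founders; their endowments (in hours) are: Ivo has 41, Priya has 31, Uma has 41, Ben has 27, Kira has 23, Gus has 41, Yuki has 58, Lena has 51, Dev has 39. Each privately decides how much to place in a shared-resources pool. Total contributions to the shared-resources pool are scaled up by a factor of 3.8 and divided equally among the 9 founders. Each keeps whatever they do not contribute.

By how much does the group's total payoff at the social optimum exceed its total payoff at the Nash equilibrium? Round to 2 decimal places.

985.60 hours

The private return per contributed unit is 3.8/9 = 0.4222 < 1 for every player regardless of endowment, so the Nash equilibrium is zero contribution and the group total is Σ E_j = 41 + 31 + 41 + 27 + 23 + 41 + 58 + 51 + 39 = 352.
Each contributed unit returns 3.800 to the group, so the social optimum is full contribution by everyone: group total = 3.800 × 352 = 1337.60.
Efficiency loss = (3.800 − 1) × 352 = 985.60.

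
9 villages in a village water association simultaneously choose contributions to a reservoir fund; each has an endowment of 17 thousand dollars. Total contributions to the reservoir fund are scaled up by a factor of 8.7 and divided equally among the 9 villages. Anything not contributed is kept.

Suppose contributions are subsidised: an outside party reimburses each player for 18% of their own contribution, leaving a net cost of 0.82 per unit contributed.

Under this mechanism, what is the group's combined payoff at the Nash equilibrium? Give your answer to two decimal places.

The effective private return per unit is now (8.7/9) / 0.82 = 1.1789 > 1, so every player's dominant strategy flips to full contribution.
At the Nash equilibrium everyone contributes 17. Group total payoff = 9 × (17 × 0.18 + 8.7 × 17) = 1358.64.

1358.64 thousand dollars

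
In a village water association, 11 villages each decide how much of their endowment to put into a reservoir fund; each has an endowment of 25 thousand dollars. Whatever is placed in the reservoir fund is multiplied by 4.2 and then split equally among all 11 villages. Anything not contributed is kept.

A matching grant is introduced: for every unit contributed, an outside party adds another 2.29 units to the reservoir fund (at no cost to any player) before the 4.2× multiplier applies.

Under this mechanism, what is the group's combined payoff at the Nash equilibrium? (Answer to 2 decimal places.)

With the mechanism, a contributed unit returns 4.2 × 3.29 / 11 = 1.2562 per unit of net cost to the contributor — now above 1 — so contributing fully is weakly dominant for every player.
So the Nash equilibrium is full contribution by all 11; the group earns 4.2 × 3.29 × 275 = 3799.95.

3799.95 thousand dollars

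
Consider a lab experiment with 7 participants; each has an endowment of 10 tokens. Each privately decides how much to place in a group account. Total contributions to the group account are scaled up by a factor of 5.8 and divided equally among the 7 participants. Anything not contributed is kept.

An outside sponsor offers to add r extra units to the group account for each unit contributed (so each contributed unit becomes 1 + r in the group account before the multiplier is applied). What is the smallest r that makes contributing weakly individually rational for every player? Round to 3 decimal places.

0.207

With matching at rate r, one contributed unit becomes (1 + r) in the group account and returns 5.8 × (1 + r) / 7 to the contributor.
Setting this equal to 1: 1 + r = 7/5.8 = 1.2069.
So the minimum matching rate is r = 1.2069 − 1 = 0.207.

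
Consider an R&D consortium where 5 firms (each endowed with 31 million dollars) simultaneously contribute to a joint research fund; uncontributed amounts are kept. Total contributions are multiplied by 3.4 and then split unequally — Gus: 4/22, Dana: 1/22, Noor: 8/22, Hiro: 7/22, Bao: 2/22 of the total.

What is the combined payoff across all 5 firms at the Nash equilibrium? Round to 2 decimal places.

303.80 million dollars

Each unit j contributes comes back to j as 3.4 × (j's share), so j prefers to contribute only if that share exceeds 1/3.4 = 0.2941; otherwise keeping the unit dominates.
The shares above 0.2941 belong to Noor and Hiro, contributing 31 each; the remaining 3 contribute 0. Total contributed: 62.
The joint research fund pays out 3.4 × 62 = 210.80 in total (split across the unequal shares, but the aggregate is all that matters for the group sum).
The 3 free-riders keep 31 each, adding 93. Group total = 93 + 210.80 = 303.80.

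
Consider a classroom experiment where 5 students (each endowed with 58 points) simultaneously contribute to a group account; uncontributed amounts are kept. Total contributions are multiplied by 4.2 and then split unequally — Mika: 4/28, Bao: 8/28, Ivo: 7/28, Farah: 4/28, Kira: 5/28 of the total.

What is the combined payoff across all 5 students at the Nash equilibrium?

661.20 points

For player j, contributing a unit is worthwhile iff 4.2 × (j's share) ≥ 1, i.e. iff j's share is at least 0.2381.
The shares above 0.2381 belong to Bao and Ivo, contributing 58 each; the remaining 3 contribute 0. Total contributed: 116.
The group account pays out 4.2 × 116 = 487.20 in total (split across the unequal shares, but the aggregate is all that matters for the group sum).
The 3 free-riders keep 58 each, adding 174. Group total = 174 + 487.20 = 661.20.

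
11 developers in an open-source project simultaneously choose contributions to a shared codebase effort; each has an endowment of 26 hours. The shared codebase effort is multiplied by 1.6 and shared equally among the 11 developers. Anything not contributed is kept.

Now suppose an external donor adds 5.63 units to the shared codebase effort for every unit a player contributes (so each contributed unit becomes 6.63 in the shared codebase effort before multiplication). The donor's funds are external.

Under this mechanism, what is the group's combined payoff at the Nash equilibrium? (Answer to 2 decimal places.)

With the mechanism, a contributed unit returns 1.6 × 6.63 / 11 = 0.9644 per unit of net cost — still below 1 — so contributing 0 remains dominant for every player.
At the Nash equilibrium no one contributes; group total payoff = 11 × 26 = 286.

286.00 hours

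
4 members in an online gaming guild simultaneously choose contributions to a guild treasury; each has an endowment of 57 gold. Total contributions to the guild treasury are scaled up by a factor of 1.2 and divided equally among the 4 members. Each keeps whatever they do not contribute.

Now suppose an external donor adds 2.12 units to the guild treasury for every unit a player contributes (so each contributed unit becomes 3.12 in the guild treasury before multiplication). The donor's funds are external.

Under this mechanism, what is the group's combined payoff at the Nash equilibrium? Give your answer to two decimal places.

The effective private return is 1.2 × 3.12 / 4 = 0.9360, which is still under 1, so the mechanism doesn't change anyone's dominant strategy: zero contribution.
Everyone keeps their endowment and the group total is 4 × 57 = 228.

228.00 gold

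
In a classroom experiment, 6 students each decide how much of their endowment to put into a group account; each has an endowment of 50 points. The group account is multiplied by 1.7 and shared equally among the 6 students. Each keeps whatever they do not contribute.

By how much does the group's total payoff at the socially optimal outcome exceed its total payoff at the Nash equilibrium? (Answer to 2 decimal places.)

Each contributed unit returns 1.7/6 = 0.2833 to its contributor — below 1 — so contributing 0 is dominant for every player. At the Nash equilibrium everyone keeps their 50, and the group total is 6 × 50 = 300.
Each contributed unit returns 1.700 to the group as a whole (0.2833 to each of 6 players), which exceeds 1, so the social optimum is full contribution: group total = 1.700 × 300 = 510.00.
Efficiency loss = 510.00 − 300 = 210.00.

210.00 points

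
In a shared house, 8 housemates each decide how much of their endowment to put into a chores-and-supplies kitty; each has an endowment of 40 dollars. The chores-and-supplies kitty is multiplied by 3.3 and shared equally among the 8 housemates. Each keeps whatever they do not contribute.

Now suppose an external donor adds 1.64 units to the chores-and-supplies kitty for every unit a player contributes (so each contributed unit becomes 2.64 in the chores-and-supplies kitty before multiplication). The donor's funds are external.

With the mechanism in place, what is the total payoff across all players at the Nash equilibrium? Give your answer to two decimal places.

With the mechanism, a contributed unit returns 3.3 × 2.64 / 8 = 1.0890 per unit of net cost to the contributor — now above 1 — so contributing fully is weakly dominant for every player.
At the Nash equilibrium everyone contributes 40. Group total payoff = 3.3 × 2.64 × 320 = 2787.84.

2787.84 dollars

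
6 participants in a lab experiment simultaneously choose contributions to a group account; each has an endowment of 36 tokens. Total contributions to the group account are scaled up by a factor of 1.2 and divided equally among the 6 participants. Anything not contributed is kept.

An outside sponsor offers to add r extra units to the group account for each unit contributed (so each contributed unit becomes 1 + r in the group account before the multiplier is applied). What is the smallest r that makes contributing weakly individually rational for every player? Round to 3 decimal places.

With matching at rate r, one contributed unit becomes (1 + r) in the group account and returns 1.2 × (1 + r) / 6 to the contributor.
Setting this equal to 1: 1 + r = 6/1.2 = 5.0000.
So the minimum matching rate is r = 5.0000 − 1 = 4.000.

4.000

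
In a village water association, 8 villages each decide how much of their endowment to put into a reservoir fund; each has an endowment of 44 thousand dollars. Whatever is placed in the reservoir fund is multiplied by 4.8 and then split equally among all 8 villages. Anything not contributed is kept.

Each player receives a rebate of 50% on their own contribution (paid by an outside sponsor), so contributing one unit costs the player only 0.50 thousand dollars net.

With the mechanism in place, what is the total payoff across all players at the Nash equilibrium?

With the mechanism, a contributed unit returns (4.8/8) / 0.50 = 1.2000 per unit of net cost to the contributor — now above 1 — so contributing fully is weakly dominant for every player.
At the Nash equilibrium everyone contributes 44. Group total payoff = 8 × (44 × 0.50 + 4.8 × 44) = 1865.60.

1865.60 thousand dollars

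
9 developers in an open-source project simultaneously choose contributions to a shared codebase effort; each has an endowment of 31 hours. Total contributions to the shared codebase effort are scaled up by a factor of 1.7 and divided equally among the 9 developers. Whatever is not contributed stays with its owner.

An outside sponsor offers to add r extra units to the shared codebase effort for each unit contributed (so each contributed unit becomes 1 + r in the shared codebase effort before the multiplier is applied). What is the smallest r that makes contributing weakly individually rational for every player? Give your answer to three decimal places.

4.294

With matching at rate r, one contributed unit becomes (1 + r) in the shared codebase effort and returns 1.7 × (1 + r) / 9 to the contributor.
Setting this equal to 1: 1 + r = 9/1.7 = 5.2941.
So the minimum matching rate is r = 5.2941 − 1 = 4.294.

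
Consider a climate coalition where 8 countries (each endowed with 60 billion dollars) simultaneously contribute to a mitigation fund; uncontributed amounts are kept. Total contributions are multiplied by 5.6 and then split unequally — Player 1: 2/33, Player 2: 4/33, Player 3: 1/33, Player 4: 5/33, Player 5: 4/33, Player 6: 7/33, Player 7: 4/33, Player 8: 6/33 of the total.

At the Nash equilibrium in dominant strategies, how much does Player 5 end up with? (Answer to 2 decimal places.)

141.45 billion dollars

A player with share s gets back 5.6·s per unit contributed, so full contribution is dominant for anyone with s > 1/5.6 = 0.1786 and zero contribution is dominant for anyone below.
The shares above 0.1786 belong to Player 6 and Player 8, contributing 60 each; the remaining 6 contribute 0. Total contributed: 120.
Player 5 keeps 60 and receives 5.6 × 120 × 4/33 = 81.45 from the mitigation fund, for a payoff of 141.45.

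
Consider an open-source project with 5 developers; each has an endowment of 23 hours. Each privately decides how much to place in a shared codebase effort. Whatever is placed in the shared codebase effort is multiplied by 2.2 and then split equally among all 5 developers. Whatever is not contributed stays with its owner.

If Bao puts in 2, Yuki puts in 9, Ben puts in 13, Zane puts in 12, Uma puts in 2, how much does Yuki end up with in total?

30.72 hours

Total contributed: 2 + 9 + 13 + 12 + 2 = 38.
Each receives 2.2 × 38 / 5 = 16.72 from the shared codebase effort.
Yuki keeps 23 − 9 = 14, so Yuki's payoff is 14 + 16.72 = 30.72.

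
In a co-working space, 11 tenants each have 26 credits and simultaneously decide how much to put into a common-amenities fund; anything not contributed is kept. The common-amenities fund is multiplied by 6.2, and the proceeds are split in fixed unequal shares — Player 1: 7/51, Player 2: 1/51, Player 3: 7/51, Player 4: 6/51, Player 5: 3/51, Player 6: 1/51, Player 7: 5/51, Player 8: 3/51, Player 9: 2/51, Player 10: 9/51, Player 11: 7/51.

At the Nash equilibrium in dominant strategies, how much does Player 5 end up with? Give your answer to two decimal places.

35.48 credits

For player j, contributing a unit is worthwhile iff 6.2 × (j's share) ≥ 1, i.e. iff j's share is at least 0.1613.
The only share above 0.1613 is Player 10's 9/51, contributing 26; the remaining 10 contribute 0. Total contributed: 26.
Player 5 keeps 26 and receives 6.2 × 26 × 3/51 = 9.48 from the common-amenities fund, for a payoff of 35.48.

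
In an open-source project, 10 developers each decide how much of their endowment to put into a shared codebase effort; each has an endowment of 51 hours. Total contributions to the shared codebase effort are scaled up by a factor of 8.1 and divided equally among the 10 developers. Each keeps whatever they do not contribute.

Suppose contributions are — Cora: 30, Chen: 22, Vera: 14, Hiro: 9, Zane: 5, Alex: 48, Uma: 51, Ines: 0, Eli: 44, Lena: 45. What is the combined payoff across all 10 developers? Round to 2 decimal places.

2412.80 hours

Total contributed: 30 + 22 + 14 + 9 + 5 + 48 + 51 + 0 + 44 + 45 = 268; total kept: 10 × 51 − 268 = 242.
The shared codebase effort pays out 8.1 × 268 = 2170.80 in aggregate.
Group total = 242 + 2170.80 = 2412.80.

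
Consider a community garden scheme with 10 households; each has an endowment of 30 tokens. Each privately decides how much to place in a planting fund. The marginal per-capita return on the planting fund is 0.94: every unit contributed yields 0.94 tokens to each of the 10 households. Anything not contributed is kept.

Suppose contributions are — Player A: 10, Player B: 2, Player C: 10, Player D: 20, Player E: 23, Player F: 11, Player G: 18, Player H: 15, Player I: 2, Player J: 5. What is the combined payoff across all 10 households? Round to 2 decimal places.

Total contributed: 10 + 2 + 10 + 20 + 23 + 11 + 18 + 15 + 2 + 5 = 116; total kept: 10 × 30 − 116 = 184.
The planting fund pays out 0.94 × 10 × 116 = 1090.40 in aggregate.
Group total = 184 + 1090.40 = 1274.40.

1274.40 tokens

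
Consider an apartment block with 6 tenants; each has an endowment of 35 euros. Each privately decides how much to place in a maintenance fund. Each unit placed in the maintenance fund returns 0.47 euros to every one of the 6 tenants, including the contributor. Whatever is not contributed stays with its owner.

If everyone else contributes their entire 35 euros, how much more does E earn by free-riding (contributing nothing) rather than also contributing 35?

Switching from a contribution of 35 to 0 lets E keep an extra 35 euros, but lowers the maintenance fund by 35, which costs E their own share of that drop: 0.47 × 35 = 16.45.
Net gain = 35 − 16.45 = 18.55. The private return per contributed unit (0.47) is below 1, so free-riding is indeed the best response regardless of what the others do.

18.55 euros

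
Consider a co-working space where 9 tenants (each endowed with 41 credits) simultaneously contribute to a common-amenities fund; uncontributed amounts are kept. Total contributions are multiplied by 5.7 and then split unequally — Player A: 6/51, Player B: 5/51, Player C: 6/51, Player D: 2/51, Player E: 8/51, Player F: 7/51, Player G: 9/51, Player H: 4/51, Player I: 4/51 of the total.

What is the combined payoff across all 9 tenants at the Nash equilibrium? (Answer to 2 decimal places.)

Each unit j contributes comes back to j as 5.7 × (j's share), so j prefers to contribute only if that share exceeds 1/5.7 = 0.1754; otherwise keeping the unit dominates.
The only share above 0.1754 is Player G's 9/51, contributing 41; the remaining 8 contribute 0. Total contributed: 41.
The common-amenities fund pays out 5.7 × 41 = 233.70 in total (split across the unequal shares, but the aggregate is all that matters for the group sum).
The 8 free-riders keep 41 each, adding 328. Group total = 328 + 233.70 = 561.70.

561.70 credits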